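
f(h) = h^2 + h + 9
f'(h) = 2*h + 1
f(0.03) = 9.03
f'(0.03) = 1.06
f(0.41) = 9.58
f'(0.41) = 1.82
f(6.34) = 55.54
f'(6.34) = 13.68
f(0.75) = 10.31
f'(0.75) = 2.50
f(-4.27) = 22.96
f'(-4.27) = -7.54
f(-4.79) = 27.15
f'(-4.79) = -8.58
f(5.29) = 42.27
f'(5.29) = 11.58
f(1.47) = 12.63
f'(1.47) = 3.94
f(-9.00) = 81.00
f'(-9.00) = -17.00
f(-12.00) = 141.00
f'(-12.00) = -23.00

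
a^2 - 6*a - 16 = (a - 8)*(a + 2)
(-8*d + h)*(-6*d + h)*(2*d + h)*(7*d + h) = 672*d^4 + 236*d^3*h - 64*d^2*h^2 - 5*d*h^3 + h^4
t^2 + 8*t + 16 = (t + 4)^2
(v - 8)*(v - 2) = v^2 - 10*v + 16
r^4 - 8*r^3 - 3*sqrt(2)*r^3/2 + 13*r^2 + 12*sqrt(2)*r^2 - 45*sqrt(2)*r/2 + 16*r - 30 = (r - 5)*(r - 3)*(r - 2*sqrt(2))*(r + sqrt(2)/2)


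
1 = 1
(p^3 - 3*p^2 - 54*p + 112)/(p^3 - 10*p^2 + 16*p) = (p + 7)/p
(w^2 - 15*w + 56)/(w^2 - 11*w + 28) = (w - 8)/(w - 4)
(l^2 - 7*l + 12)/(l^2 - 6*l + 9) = (l - 4)/(l - 3)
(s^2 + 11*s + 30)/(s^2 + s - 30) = (s + 5)/(s - 5)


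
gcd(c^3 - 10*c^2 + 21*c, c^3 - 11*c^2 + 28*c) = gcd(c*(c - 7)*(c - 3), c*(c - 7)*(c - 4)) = c^2 - 7*c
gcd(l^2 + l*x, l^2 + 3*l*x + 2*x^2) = l + x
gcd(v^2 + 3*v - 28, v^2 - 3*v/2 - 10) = v - 4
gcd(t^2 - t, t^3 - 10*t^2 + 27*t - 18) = t - 1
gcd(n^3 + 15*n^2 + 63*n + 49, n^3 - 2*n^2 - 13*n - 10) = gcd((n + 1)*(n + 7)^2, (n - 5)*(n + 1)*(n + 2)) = n + 1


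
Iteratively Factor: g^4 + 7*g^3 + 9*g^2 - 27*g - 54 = (g + 3)*(g^3 + 4*g^2 - 3*g - 18) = (g + 3)^2*(g^2 + g - 6) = (g - 2)*(g + 3)^2*(g + 3)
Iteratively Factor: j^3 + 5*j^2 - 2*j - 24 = (j - 2)*(j^2 + 7*j + 12) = (j - 2)*(j + 3)*(j + 4)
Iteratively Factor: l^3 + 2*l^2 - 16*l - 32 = (l + 4)*(l^2 - 2*l - 8) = (l + 2)*(l + 4)*(l - 4)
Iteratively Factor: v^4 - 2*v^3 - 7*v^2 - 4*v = (v + 1)*(v^3 - 3*v^2 - 4*v) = v*(v + 1)*(v^2 - 3*v - 4) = v*(v + 1)^2*(v - 4)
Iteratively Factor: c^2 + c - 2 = (c - 1)*(c + 2)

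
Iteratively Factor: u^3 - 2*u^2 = (u)*(u^2 - 2*u) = u^2*(u - 2)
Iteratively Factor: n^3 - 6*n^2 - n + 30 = (n - 5)*(n^2 - n - 6) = (n - 5)*(n - 3)*(n + 2)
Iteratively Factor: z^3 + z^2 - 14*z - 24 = (z + 3)*(z^2 - 2*z - 8) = (z + 2)*(z + 3)*(z - 4)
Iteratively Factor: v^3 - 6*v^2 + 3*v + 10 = (v - 2)*(v^2 - 4*v - 5) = (v - 2)*(v + 1)*(v - 5)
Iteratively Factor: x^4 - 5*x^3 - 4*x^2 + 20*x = (x + 2)*(x^3 - 7*x^2 + 10*x) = (x - 5)*(x + 2)*(x^2 - 2*x) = (x - 5)*(x - 2)*(x + 2)*(x)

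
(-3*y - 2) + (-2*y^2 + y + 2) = -2*y^2 - 2*y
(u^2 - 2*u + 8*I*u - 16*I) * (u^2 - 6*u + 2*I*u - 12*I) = u^4 - 8*u^3 + 10*I*u^3 - 4*u^2 - 80*I*u^2 + 128*u + 120*I*u - 192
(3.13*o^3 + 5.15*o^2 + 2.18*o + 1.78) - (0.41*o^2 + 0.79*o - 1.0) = 3.13*o^3 + 4.74*o^2 + 1.39*o + 2.78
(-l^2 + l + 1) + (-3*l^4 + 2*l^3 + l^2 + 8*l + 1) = -3*l^4 + 2*l^3 + 9*l + 2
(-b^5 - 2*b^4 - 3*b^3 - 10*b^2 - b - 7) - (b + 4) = -b^5 - 2*b^4 - 3*b^3 - 10*b^2 - 2*b - 11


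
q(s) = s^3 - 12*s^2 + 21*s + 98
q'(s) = 3*s^2 - 24*s + 21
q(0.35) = 103.92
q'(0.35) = 12.97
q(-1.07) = 60.57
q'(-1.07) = 50.11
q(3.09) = 77.82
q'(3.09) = -24.52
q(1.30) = 107.22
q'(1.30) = -5.13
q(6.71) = 0.73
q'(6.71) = -4.97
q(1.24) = 107.50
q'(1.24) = -4.15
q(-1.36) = 44.73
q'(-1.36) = 59.19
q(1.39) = 106.69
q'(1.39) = -6.56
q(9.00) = 44.00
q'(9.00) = 48.00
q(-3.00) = -100.00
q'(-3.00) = 120.00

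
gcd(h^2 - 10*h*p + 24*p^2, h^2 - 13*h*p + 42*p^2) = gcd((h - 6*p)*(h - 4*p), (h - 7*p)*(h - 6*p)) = -h + 6*p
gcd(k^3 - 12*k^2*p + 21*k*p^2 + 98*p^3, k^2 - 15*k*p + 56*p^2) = -k + 7*p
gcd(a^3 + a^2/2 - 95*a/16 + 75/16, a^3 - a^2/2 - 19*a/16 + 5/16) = a - 5/4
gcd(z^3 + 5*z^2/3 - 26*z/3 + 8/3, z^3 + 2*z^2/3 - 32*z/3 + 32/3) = z^2 + 2*z - 8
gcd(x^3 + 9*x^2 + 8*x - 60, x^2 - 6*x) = 1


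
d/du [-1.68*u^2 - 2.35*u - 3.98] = -3.36*u - 2.35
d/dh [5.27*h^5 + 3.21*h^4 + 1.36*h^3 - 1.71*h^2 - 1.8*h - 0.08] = 26.35*h^4 + 12.84*h^3 + 4.08*h^2 - 3.42*h - 1.8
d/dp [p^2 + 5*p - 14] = 2*p + 5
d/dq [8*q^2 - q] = 16*q - 1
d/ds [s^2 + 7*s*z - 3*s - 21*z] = 2*s + 7*z - 3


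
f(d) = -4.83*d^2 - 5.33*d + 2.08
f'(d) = -9.66*d - 5.33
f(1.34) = -13.73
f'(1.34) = -18.27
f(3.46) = -74.18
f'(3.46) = -38.75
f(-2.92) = -23.54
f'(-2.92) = 22.88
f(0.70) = -4.02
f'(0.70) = -12.09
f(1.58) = -18.40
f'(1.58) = -20.59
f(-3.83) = -48.36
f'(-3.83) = 31.67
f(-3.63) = -42.22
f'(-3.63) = 29.74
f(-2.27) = -10.71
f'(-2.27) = 16.60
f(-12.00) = -629.48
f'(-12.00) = 110.59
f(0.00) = 2.08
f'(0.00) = -5.33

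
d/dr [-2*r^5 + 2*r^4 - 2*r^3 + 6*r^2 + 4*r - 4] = -10*r^4 + 8*r^3 - 6*r^2 + 12*r + 4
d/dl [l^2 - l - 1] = 2*l - 1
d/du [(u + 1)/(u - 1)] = -2/(u - 1)^2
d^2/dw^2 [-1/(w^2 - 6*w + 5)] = 2*(w^2 - 6*w - 4*(w - 3)^2 + 5)/(w^2 - 6*w + 5)^3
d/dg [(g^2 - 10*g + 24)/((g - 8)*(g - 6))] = -4/(g^2 - 16*g + 64)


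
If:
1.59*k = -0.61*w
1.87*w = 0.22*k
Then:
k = 0.00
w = 0.00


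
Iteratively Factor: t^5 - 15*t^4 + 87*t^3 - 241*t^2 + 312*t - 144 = (t - 4)*(t^4 - 11*t^3 + 43*t^2 - 69*t + 36) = (t - 4)*(t - 3)*(t^3 - 8*t^2 + 19*t - 12) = (t - 4)^2*(t - 3)*(t^2 - 4*t + 3) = (t - 4)^2*(t - 3)*(t - 1)*(t - 3)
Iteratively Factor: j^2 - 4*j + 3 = (j - 1)*(j - 3)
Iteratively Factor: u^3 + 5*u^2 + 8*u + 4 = (u + 2)*(u^2 + 3*u + 2) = (u + 2)^2*(u + 1)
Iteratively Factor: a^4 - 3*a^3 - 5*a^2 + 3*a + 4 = (a - 4)*(a^3 + a^2 - a - 1) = (a - 4)*(a + 1)*(a^2 - 1) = (a - 4)*(a - 1)*(a + 1)*(a + 1)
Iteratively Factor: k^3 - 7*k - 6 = (k - 3)*(k^2 + 3*k + 2) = (k - 3)*(k + 1)*(k + 2)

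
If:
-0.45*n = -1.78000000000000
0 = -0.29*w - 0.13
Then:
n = 3.96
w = -0.45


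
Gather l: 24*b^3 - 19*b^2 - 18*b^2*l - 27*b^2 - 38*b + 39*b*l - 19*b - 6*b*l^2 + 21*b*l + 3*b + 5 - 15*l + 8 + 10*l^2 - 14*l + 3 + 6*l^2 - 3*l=24*b^3 - 46*b^2 - 54*b + l^2*(16 - 6*b) + l*(-18*b^2 + 60*b - 32) + 16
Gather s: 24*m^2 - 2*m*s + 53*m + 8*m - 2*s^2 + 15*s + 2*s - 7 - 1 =24*m^2 + 61*m - 2*s^2 + s*(17 - 2*m) - 8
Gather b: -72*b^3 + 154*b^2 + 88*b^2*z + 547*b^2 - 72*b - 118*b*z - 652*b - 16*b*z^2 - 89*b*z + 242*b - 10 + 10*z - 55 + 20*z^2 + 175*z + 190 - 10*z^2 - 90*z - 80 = -72*b^3 + b^2*(88*z + 701) + b*(-16*z^2 - 207*z - 482) + 10*z^2 + 95*z + 45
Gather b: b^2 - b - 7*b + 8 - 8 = b^2 - 8*b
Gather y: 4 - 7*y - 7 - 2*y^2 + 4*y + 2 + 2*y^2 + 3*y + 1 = 0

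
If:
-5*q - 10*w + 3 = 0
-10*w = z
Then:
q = z/5 + 3/5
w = -z/10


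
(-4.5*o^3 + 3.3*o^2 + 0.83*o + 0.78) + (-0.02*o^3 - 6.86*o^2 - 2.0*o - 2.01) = -4.52*o^3 - 3.56*o^2 - 1.17*o - 1.23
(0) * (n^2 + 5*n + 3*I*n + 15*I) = 0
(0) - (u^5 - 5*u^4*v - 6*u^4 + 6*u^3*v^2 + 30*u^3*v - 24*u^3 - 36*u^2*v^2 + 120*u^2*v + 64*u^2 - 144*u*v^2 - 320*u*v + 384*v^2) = -u^5 + 5*u^4*v + 6*u^4 - 6*u^3*v^2 - 30*u^3*v + 24*u^3 + 36*u^2*v^2 - 120*u^2*v - 64*u^2 + 144*u*v^2 + 320*u*v - 384*v^2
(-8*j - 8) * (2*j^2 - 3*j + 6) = -16*j^3 + 8*j^2 - 24*j - 48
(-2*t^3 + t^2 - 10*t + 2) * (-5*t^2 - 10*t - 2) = 10*t^5 + 15*t^4 + 44*t^3 + 88*t^2 - 4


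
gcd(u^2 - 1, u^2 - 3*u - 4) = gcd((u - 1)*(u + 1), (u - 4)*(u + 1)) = u + 1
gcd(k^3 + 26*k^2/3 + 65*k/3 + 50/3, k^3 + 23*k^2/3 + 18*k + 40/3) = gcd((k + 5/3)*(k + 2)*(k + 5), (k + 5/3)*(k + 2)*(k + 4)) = k^2 + 11*k/3 + 10/3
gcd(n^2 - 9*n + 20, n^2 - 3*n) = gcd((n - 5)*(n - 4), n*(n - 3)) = 1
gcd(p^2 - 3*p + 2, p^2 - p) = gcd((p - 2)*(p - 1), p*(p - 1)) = p - 1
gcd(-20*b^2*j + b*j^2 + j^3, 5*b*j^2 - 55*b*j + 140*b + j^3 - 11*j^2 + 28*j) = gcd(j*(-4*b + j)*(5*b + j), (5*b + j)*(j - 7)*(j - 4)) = 5*b + j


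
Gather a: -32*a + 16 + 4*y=-32*a + 4*y + 16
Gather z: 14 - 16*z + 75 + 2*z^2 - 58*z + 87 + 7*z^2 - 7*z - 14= 9*z^2 - 81*z + 162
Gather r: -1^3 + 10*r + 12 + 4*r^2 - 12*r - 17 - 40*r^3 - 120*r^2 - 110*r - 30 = -40*r^3 - 116*r^2 - 112*r - 36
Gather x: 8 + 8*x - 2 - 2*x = 6*x + 6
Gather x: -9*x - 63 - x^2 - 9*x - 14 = -x^2 - 18*x - 77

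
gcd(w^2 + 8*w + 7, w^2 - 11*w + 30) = 1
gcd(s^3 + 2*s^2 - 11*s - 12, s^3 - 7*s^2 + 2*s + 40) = 1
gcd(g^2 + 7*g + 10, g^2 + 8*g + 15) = g + 5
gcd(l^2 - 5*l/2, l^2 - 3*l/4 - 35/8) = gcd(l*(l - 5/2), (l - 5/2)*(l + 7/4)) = l - 5/2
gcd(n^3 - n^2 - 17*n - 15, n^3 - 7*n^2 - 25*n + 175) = n - 5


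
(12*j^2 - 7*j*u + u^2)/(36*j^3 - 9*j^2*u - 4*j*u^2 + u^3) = 1/(3*j + u)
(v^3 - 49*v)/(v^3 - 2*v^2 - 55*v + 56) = v*(v - 7)/(v^2 - 9*v + 8)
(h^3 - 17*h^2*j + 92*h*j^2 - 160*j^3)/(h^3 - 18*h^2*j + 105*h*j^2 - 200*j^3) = (h - 4*j)/(h - 5*j)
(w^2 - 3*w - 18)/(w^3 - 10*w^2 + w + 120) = (w - 6)/(w^2 - 13*w + 40)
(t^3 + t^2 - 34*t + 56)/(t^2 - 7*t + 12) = (t^2 + 5*t - 14)/(t - 3)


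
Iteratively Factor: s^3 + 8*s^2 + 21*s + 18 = (s + 3)*(s^2 + 5*s + 6) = (s + 3)^2*(s + 2)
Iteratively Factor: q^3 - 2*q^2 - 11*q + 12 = (q - 4)*(q^2 + 2*q - 3) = (q - 4)*(q + 3)*(q - 1)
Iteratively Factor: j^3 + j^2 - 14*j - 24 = (j + 2)*(j^2 - j - 12) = (j + 2)*(j + 3)*(j - 4)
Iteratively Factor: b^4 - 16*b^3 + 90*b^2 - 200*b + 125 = (b - 5)*(b^3 - 11*b^2 + 35*b - 25) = (b - 5)^2*(b^2 - 6*b + 5) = (b - 5)^2*(b - 1)*(b - 5)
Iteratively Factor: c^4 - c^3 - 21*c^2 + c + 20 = (c - 1)*(c^3 - 21*c - 20) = (c - 5)*(c - 1)*(c^2 + 5*c + 4) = (c - 5)*(c - 1)*(c + 1)*(c + 4)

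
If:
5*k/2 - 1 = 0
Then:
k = 2/5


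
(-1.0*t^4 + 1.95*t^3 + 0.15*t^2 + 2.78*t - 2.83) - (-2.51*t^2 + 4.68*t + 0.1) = -1.0*t^4 + 1.95*t^3 + 2.66*t^2 - 1.9*t - 2.93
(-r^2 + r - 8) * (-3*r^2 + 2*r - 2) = 3*r^4 - 5*r^3 + 28*r^2 - 18*r + 16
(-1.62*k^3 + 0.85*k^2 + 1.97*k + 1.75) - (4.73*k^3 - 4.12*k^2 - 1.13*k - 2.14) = -6.35*k^3 + 4.97*k^2 + 3.1*k + 3.89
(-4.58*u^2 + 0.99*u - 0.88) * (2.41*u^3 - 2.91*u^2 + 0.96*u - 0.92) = -11.0378*u^5 + 15.7137*u^4 - 9.3985*u^3 + 7.7248*u^2 - 1.7556*u + 0.8096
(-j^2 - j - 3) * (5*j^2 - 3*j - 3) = -5*j^4 - 2*j^3 - 9*j^2 + 12*j + 9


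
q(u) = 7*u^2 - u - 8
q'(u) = 14*u - 1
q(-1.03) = 0.46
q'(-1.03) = -15.42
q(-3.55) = 83.77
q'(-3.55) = -50.70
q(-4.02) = 109.14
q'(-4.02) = -57.28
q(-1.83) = 17.27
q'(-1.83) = -26.62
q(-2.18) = 27.45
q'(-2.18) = -31.52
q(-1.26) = 4.37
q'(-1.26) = -18.64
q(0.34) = -7.53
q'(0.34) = 3.76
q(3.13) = 57.45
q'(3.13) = 42.82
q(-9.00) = 568.00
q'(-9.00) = -127.00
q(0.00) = -8.00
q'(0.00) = -1.00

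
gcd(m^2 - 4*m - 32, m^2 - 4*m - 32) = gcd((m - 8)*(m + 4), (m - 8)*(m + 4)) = m^2 - 4*m - 32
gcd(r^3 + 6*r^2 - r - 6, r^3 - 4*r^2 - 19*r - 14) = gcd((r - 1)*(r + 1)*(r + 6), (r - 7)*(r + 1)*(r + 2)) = r + 1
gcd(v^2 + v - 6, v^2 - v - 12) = v + 3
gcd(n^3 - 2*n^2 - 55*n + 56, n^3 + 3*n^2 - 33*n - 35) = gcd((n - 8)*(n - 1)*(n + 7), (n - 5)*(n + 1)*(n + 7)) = n + 7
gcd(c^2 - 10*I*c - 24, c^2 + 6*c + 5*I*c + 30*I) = 1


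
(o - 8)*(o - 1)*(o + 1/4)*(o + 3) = o^4 - 23*o^3/4 - 41*o^2/2 + 77*o/4 + 6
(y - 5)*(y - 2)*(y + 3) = y^3 - 4*y^2 - 11*y + 30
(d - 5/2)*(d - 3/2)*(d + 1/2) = d^3 - 7*d^2/2 + 7*d/4 + 15/8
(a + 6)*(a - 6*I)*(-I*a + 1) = -I*a^3 - 5*a^2 - 6*I*a^2 - 30*a - 6*I*a - 36*I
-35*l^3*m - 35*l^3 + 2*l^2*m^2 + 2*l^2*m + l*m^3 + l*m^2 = (-5*l + m)*(7*l + m)*(l*m + l)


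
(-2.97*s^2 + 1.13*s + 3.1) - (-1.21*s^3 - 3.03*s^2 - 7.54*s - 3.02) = 1.21*s^3 + 0.0599999999999996*s^2 + 8.67*s + 6.12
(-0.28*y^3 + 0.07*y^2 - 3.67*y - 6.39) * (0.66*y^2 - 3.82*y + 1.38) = -0.1848*y^5 + 1.1158*y^4 - 3.076*y^3 + 9.8986*y^2 + 19.3452*y - 8.8182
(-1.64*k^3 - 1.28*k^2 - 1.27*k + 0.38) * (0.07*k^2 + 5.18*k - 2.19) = -0.1148*k^5 - 8.5848*k^4 - 3.1277*k^3 - 3.7488*k^2 + 4.7497*k - 0.8322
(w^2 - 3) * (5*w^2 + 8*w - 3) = 5*w^4 + 8*w^3 - 18*w^2 - 24*w + 9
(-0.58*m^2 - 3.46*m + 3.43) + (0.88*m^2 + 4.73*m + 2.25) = 0.3*m^2 + 1.27*m + 5.68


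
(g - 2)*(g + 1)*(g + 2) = g^3 + g^2 - 4*g - 4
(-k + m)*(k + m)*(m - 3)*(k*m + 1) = -k^3*m^2 + 3*k^3*m - k^2*m + 3*k^2 + k*m^4 - 3*k*m^3 + m^3 - 3*m^2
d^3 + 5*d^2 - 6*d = d*(d - 1)*(d + 6)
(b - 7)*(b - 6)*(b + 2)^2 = b^4 - 9*b^3 - 6*b^2 + 116*b + 168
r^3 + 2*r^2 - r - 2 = (r - 1)*(r + 1)*(r + 2)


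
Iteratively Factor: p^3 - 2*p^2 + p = (p - 1)*(p^2 - p) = (p - 1)^2*(p)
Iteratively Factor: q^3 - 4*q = (q - 2)*(q^2 + 2*q) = (q - 2)*(q + 2)*(q)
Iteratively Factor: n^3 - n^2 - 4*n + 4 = (n + 2)*(n^2 - 3*n + 2) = (n - 2)*(n + 2)*(n - 1)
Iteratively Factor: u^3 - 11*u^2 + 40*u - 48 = (u - 3)*(u^2 - 8*u + 16) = (u - 4)*(u - 3)*(u - 4)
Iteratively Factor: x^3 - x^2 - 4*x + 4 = (x - 1)*(x^2 - 4) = (x - 2)*(x - 1)*(x + 2)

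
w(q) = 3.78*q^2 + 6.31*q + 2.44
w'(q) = 7.56*q + 6.31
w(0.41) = 5.66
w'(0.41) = 9.41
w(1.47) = 19.88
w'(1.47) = 17.42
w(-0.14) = 1.63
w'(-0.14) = 5.25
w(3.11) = 58.62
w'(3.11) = 29.82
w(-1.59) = 1.96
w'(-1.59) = -5.71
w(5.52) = 152.45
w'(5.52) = 48.04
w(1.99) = 29.97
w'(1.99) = 21.35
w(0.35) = 5.11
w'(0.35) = 8.96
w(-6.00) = 100.66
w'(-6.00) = -39.05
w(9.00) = 365.41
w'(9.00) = 74.35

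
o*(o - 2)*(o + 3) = o^3 + o^2 - 6*o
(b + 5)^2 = b^2 + 10*b + 25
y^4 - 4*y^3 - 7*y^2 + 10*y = y*(y - 5)*(y - 1)*(y + 2)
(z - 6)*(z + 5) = z^2 - z - 30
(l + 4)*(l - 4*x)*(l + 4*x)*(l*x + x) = l^4*x + 5*l^3*x - 16*l^2*x^3 + 4*l^2*x - 80*l*x^3 - 64*x^3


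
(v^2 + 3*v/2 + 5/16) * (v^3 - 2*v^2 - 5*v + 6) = v^5 - v^4/2 - 123*v^3/16 - 17*v^2/8 + 119*v/16 + 15/8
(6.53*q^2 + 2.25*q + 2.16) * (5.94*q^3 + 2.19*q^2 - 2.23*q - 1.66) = 38.7882*q^5 + 27.6657*q^4 + 3.196*q^3 - 11.1269*q^2 - 8.5518*q - 3.5856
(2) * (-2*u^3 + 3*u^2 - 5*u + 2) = -4*u^3 + 6*u^2 - 10*u + 4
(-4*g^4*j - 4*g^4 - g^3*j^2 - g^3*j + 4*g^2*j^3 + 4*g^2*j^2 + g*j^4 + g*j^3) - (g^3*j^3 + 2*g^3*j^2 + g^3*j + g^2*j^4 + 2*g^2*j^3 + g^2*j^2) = -4*g^4*j - 4*g^4 - g^3*j^3 - 3*g^3*j^2 - 2*g^3*j - g^2*j^4 + 2*g^2*j^3 + 3*g^2*j^2 + g*j^4 + g*j^3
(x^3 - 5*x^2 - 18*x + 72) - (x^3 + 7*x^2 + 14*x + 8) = -12*x^2 - 32*x + 64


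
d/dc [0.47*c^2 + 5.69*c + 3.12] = 0.94*c + 5.69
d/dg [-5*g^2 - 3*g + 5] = -10*g - 3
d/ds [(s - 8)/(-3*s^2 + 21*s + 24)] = 1/(3*(s^2 + 2*s + 1))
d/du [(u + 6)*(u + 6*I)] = 2*u + 6 + 6*I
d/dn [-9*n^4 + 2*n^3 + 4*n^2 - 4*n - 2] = -36*n^3 + 6*n^2 + 8*n - 4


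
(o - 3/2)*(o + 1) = o^2 - o/2 - 3/2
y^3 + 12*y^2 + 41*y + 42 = (y + 2)*(y + 3)*(y + 7)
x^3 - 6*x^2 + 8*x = x*(x - 4)*(x - 2)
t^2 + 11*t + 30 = (t + 5)*(t + 6)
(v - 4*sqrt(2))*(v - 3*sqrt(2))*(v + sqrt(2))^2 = v^4 - 5*sqrt(2)*v^3 - 2*v^2 + 34*sqrt(2)*v + 48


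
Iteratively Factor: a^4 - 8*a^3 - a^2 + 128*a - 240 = (a + 4)*(a^3 - 12*a^2 + 47*a - 60) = (a - 4)*(a + 4)*(a^2 - 8*a + 15) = (a - 4)*(a - 3)*(a + 4)*(a - 5)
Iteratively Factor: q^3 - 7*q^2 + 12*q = (q)*(q^2 - 7*q + 12) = q*(q - 3)*(q - 4)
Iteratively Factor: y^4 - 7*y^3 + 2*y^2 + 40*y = (y - 4)*(y^3 - 3*y^2 - 10*y) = y*(y - 4)*(y^2 - 3*y - 10) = y*(y - 4)*(y + 2)*(y - 5)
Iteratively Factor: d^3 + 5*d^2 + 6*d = (d)*(d^2 + 5*d + 6) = d*(d + 2)*(d + 3)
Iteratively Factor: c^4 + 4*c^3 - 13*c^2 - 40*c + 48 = (c - 3)*(c^3 + 7*c^2 + 8*c - 16) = (c - 3)*(c + 4)*(c^2 + 3*c - 4) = (c - 3)*(c + 4)^2*(c - 1)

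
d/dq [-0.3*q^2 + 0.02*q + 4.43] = 0.02 - 0.6*q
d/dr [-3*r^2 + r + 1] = 1 - 6*r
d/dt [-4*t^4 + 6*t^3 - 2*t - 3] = -16*t^3 + 18*t^2 - 2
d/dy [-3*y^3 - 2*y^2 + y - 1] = -9*y^2 - 4*y + 1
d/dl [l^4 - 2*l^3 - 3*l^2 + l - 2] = 4*l^3 - 6*l^2 - 6*l + 1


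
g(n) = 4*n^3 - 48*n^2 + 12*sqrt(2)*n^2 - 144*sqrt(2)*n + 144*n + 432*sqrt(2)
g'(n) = 12*n^2 - 96*n + 24*sqrt(2)*n - 144*sqrt(2) + 144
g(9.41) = 635.02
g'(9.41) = 418.96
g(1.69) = 440.82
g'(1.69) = -130.25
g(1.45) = 471.41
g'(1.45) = -124.40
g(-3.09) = 380.96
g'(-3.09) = 246.69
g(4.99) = 37.67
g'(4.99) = -70.52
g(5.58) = 6.93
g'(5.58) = -32.30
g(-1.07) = 634.34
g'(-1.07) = 20.50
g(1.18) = 503.92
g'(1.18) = -116.17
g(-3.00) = 402.62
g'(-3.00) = 234.53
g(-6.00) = -1012.24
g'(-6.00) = 744.71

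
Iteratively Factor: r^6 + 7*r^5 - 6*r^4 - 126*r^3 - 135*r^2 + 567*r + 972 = (r - 3)*(r^5 + 10*r^4 + 24*r^3 - 54*r^2 - 297*r - 324) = (r - 3)*(r + 3)*(r^4 + 7*r^3 + 3*r^2 - 63*r - 108) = (r - 3)*(r + 3)^2*(r^3 + 4*r^2 - 9*r - 36) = (r - 3)^2*(r + 3)^2*(r^2 + 7*r + 12) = (r - 3)^2*(r + 3)^3*(r + 4)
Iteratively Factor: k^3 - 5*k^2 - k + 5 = (k + 1)*(k^2 - 6*k + 5) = (k - 5)*(k + 1)*(k - 1)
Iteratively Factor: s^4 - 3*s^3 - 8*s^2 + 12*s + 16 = (s + 1)*(s^3 - 4*s^2 - 4*s + 16) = (s - 4)*(s + 1)*(s^2 - 4) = (s - 4)*(s - 2)*(s + 1)*(s + 2)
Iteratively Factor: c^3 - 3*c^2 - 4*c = (c + 1)*(c^2 - 4*c) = c*(c + 1)*(c - 4)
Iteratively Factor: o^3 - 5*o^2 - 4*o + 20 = (o - 5)*(o^2 - 4) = (o - 5)*(o + 2)*(o - 2)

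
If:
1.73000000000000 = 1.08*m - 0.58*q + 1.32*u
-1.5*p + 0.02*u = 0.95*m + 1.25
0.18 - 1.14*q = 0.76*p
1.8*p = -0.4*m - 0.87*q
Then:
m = -2.23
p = 0.62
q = -0.25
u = 3.02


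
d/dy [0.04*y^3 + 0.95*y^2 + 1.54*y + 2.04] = 0.12*y^2 + 1.9*y + 1.54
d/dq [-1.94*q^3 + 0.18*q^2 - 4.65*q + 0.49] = -5.82*q^2 + 0.36*q - 4.65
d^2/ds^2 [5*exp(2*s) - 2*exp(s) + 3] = (20*exp(s) - 2)*exp(s)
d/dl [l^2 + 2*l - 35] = 2*l + 2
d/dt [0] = 0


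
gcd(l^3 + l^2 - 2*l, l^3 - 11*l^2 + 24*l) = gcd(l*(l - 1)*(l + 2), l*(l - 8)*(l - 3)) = l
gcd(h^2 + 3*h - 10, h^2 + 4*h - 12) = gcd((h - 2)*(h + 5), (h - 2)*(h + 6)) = h - 2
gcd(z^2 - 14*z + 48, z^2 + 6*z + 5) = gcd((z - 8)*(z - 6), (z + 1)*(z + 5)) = 1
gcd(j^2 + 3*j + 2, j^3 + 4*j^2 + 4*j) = j + 2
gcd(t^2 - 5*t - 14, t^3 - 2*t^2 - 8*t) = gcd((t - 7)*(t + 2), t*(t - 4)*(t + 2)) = t + 2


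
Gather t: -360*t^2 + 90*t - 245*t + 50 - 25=-360*t^2 - 155*t + 25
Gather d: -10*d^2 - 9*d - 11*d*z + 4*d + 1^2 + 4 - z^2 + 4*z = -10*d^2 + d*(-11*z - 5) - z^2 + 4*z + 5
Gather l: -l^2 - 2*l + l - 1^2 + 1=-l^2 - l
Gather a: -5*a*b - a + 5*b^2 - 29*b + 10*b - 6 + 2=a*(-5*b - 1) + 5*b^2 - 19*b - 4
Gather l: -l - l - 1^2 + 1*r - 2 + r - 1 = -2*l + 2*r - 4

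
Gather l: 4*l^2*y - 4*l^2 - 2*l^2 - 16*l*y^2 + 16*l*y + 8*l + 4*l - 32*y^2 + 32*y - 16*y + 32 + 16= l^2*(4*y - 6) + l*(-16*y^2 + 16*y + 12) - 32*y^2 + 16*y + 48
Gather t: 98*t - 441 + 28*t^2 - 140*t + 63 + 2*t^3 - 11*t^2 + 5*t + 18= 2*t^3 + 17*t^2 - 37*t - 360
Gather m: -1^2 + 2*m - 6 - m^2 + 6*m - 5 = -m^2 + 8*m - 12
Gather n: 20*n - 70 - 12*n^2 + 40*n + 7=-12*n^2 + 60*n - 63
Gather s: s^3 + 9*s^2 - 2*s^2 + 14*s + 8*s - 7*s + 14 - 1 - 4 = s^3 + 7*s^2 + 15*s + 9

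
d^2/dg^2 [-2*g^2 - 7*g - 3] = -4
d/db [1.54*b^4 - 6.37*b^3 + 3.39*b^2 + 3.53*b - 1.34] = 6.16*b^3 - 19.11*b^2 + 6.78*b + 3.53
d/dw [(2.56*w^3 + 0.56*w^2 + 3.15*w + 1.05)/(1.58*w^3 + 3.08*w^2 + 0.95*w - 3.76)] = (-1.77635683940025e-15*w^5 + 7.0*w^4 - 5.09*w^3 - 43.0238*w^2 - 10.6792*w - 12.8415)/(2.4964*w^6 + 9.7328*w^5 + 12.4884*w^4 - 6.0296*w^3 - 22.2591*w^2 - 7.144*w + 14.1376)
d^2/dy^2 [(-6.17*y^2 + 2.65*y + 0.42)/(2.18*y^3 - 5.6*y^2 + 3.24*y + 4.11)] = (-58.644616*y^6 + 75.5631599999999*y^5 + 91.3245599999996*y^4 + 596.785844*y^3 - 1040.147496*y^2 + 297.652824*y - 250.87401)/(10.360232*y^9 - 79.84032*y^8 + 251.287728*y^7 - 354.342428*y^6 + 72.4242239999999*y^5 + 384.487632*y^4 - 302.944482*y^3 - 154.351872*y^2 + 164.191212*y + 69.426531)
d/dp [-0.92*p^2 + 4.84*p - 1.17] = 4.84 - 1.84*p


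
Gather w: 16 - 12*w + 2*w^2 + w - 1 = 2*w^2 - 11*w + 15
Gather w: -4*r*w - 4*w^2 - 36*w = -4*w^2 + w*(-4*r - 36)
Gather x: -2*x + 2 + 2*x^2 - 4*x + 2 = 2*x^2 - 6*x + 4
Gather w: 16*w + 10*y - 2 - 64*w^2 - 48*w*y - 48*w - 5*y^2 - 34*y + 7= -64*w^2 + w*(-48*y - 32) - 5*y^2 - 24*y + 5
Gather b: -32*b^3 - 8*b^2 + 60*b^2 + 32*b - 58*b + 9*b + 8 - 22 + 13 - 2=-32*b^3 + 52*b^2 - 17*b - 3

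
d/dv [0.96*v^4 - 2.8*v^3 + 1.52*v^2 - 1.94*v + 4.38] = 3.84*v^3 - 8.4*v^2 + 3.04*v - 1.94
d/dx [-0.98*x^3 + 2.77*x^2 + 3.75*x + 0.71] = -2.94*x^2 + 5.54*x + 3.75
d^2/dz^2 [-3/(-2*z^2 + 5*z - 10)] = 6*(-4*z^2 + 10*z + (4*z - 5)^2 - 20)/(2*z^2 - 5*z + 10)^3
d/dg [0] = 0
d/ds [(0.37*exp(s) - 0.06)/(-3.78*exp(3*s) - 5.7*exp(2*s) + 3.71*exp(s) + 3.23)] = (2.7972*exp(3*s) + 1.4286*exp(2*s) - 0.684*exp(s) + 1.4177)*exp(s)/(14.2884*exp(6*s) + 43.092*exp(5*s) + 4.4424*exp(4*s) - 66.7128*exp(3*s) - 23.0579*exp(2*s) + 23.9666*exp(s) + 10.4329)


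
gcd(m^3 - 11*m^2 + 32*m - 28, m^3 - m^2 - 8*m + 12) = m^2 - 4*m + 4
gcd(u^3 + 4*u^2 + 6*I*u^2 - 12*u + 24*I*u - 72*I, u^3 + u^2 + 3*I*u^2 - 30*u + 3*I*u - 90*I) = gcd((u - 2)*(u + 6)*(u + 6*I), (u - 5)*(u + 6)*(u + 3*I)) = u + 6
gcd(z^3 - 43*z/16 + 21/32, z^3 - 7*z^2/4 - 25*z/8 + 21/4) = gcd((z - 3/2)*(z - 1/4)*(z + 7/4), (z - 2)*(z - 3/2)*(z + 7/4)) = z^2 + z/4 - 21/8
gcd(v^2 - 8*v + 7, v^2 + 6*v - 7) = v - 1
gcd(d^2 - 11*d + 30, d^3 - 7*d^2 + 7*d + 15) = d - 5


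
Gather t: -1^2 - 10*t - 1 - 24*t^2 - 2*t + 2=-24*t^2 - 12*t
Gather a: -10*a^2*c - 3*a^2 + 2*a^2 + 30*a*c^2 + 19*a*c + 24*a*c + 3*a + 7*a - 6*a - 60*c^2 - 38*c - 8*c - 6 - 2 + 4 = a^2*(-10*c - 1) + a*(30*c^2 + 43*c + 4) - 60*c^2 - 46*c - 4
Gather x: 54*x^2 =54*x^2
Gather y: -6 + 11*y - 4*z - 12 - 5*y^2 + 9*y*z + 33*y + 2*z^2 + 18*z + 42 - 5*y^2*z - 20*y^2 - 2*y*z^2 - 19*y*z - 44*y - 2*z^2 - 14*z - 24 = y^2*(-5*z - 25) + y*(-2*z^2 - 10*z)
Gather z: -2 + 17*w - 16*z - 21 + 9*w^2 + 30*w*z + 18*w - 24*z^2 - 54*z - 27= 9*w^2 + 35*w - 24*z^2 + z*(30*w - 70) - 50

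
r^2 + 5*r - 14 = (r - 2)*(r + 7)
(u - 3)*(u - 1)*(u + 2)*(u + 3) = u^4 + u^3 - 11*u^2 - 9*u + 18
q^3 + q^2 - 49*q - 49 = (q - 7)*(q + 1)*(q + 7)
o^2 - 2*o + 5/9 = (o - 5/3)*(o - 1/3)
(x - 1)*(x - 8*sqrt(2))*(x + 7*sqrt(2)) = x^3 - sqrt(2)*x^2 - x^2 - 112*x + sqrt(2)*x + 112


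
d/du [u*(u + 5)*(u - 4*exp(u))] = -4*u^2*exp(u) + 3*u^2 - 28*u*exp(u) + 10*u - 20*exp(u)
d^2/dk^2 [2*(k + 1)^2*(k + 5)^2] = 24*k^2 + 144*k + 184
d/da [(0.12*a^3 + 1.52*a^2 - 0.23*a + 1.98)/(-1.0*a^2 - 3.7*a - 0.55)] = (-0.12*a^4 - 0.888*a^3 - 6.052*a^2 + 2.288*a + 7.4525)/(1.0*a^4 + 7.4*a^3 + 14.79*a^2 + 4.07*a + 0.3025)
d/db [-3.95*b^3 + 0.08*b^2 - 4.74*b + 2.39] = -11.85*b^2 + 0.16*b - 4.74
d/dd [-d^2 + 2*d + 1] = 2 - 2*d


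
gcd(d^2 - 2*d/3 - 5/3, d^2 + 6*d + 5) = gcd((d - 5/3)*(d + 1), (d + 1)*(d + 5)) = d + 1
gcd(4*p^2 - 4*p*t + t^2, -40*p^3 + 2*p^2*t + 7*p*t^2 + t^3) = 2*p - t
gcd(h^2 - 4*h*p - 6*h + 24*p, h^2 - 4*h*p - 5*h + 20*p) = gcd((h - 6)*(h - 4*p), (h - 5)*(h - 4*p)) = -h + 4*p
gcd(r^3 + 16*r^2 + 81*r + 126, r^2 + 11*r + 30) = r + 6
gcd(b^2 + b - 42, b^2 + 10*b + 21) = b + 7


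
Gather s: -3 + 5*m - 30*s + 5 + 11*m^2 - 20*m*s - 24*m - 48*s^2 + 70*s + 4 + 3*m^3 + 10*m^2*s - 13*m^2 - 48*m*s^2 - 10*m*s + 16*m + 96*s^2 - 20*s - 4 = 3*m^3 - 2*m^2 - 3*m + s^2*(48 - 48*m) + s*(10*m^2 - 30*m + 20) + 2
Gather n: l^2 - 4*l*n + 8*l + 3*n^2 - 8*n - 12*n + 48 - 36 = l^2 + 8*l + 3*n^2 + n*(-4*l - 20) + 12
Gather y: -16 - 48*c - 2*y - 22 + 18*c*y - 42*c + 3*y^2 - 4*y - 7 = -90*c + 3*y^2 + y*(18*c - 6) - 45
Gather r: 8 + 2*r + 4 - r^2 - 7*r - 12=-r^2 - 5*r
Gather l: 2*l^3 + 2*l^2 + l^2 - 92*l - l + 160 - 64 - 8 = 2*l^3 + 3*l^2 - 93*l + 88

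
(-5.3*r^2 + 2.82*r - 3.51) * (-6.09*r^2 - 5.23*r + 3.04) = 32.277*r^4 + 10.5452*r^3 - 9.4847*r^2 + 26.9301*r - 10.6704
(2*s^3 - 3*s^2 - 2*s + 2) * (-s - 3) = -2*s^4 - 3*s^3 + 11*s^2 + 4*s - 6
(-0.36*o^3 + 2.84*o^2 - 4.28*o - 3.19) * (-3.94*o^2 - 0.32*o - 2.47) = 1.4184*o^5 - 11.0744*o^4 + 16.8436*o^3 + 6.9234*o^2 + 11.5924*o + 7.8793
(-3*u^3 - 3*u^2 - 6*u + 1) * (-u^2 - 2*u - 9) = 3*u^5 + 9*u^4 + 39*u^3 + 38*u^2 + 52*u - 9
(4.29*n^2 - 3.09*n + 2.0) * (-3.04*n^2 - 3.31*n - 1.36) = -13.0416*n^4 - 4.8063*n^3 - 1.6865*n^2 - 2.4176*n - 2.72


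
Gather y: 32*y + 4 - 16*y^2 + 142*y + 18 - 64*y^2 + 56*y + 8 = -80*y^2 + 230*y + 30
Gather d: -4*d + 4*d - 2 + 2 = 0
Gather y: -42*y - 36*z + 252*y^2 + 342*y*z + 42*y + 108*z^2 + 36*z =252*y^2 + 342*y*z + 108*z^2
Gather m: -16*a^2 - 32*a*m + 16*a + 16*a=-16*a^2 - 32*a*m + 32*a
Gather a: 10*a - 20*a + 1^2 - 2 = -10*a - 1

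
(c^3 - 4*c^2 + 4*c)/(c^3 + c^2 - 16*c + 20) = c/(c + 5)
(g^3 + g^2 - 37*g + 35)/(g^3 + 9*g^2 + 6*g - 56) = (g^2 - 6*g + 5)/(g^2 + 2*g - 8)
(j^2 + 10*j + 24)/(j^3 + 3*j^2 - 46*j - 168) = 1/(j - 7)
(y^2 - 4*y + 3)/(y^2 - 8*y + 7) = (y - 3)/(y - 7)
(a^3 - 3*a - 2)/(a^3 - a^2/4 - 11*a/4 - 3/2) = 4*(a + 1)/(4*a + 3)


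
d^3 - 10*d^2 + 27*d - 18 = (d - 6)*(d - 3)*(d - 1)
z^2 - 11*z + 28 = (z - 7)*(z - 4)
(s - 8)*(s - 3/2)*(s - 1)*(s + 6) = s^4 - 9*s^3/2 - 83*s^2/2 + 117*s - 72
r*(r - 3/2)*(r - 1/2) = r^3 - 2*r^2 + 3*r/4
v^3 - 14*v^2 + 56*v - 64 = (v - 8)*(v - 4)*(v - 2)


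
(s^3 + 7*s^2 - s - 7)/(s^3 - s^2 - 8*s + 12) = (s^3 + 7*s^2 - s - 7)/(s^3 - s^2 - 8*s + 12)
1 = 1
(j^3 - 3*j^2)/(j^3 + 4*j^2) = (j - 3)/(j + 4)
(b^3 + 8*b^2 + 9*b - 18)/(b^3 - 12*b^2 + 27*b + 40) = (b^3 + 8*b^2 + 9*b - 18)/(b^3 - 12*b^2 + 27*b + 40)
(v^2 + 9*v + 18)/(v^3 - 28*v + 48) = (v + 3)/(v^2 - 6*v + 8)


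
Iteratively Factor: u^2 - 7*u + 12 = (u - 3)*(u - 4)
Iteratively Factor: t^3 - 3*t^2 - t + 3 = (t + 1)*(t^2 - 4*t + 3) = (t - 3)*(t + 1)*(t - 1)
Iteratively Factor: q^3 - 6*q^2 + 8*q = (q - 2)*(q^2 - 4*q) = (q - 4)*(q - 2)*(q)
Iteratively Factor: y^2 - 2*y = (y - 2)*(y)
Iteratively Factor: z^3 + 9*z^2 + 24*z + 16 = (z + 4)*(z^2 + 5*z + 4) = (z + 4)^2*(z + 1)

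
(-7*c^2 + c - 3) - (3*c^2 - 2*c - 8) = -10*c^2 + 3*c + 5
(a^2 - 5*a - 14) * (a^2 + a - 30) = a^4 - 4*a^3 - 49*a^2 + 136*a + 420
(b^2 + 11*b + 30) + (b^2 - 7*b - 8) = 2*b^2 + 4*b + 22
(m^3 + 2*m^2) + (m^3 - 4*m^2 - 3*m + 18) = 2*m^3 - 2*m^2 - 3*m + 18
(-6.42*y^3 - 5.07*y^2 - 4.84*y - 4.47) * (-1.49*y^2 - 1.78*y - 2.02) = 9.5658*y^5 + 18.9819*y^4 + 29.2046*y^3 + 25.5169*y^2 + 17.7334*y + 9.0294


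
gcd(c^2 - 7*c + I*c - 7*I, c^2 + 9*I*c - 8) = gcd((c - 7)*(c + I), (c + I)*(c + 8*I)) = c + I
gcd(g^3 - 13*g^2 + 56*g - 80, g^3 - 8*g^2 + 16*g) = g^2 - 8*g + 16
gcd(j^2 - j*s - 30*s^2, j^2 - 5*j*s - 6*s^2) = -j + 6*s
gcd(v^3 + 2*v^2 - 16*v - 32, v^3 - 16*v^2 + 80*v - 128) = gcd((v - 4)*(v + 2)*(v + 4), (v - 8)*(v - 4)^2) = v - 4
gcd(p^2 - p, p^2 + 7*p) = p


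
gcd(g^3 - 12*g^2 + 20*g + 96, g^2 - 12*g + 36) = g - 6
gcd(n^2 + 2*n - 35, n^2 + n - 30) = n - 5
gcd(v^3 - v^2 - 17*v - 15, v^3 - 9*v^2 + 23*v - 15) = v - 5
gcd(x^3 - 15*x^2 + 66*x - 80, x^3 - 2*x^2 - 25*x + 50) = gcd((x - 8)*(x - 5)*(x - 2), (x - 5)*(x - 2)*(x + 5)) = x^2 - 7*x + 10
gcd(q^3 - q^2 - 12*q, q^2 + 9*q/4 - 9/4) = q + 3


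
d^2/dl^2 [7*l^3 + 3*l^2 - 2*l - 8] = 42*l + 6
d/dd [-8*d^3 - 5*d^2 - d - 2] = -24*d^2 - 10*d - 1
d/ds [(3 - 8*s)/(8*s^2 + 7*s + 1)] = (64*s^2 - 48*s - 29)/(64*s^4 + 112*s^3 + 65*s^2 + 14*s + 1)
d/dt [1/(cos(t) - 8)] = sin(t)/(cos(t) - 8)^2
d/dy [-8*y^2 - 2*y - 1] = -16*y - 2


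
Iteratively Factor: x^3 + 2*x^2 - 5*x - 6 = (x - 2)*(x^2 + 4*x + 3) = (x - 2)*(x + 3)*(x + 1)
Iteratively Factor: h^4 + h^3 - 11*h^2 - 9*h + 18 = (h - 1)*(h^3 + 2*h^2 - 9*h - 18) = (h - 1)*(h + 3)*(h^2 - h - 6) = (h - 3)*(h - 1)*(h + 3)*(h + 2)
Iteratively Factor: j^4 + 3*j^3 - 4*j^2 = (j + 4)*(j^3 - j^2) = j*(j + 4)*(j^2 - j) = j*(j - 1)*(j + 4)*(j)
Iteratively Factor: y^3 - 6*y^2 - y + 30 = (y - 3)*(y^2 - 3*y - 10) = (y - 5)*(y - 3)*(y + 2)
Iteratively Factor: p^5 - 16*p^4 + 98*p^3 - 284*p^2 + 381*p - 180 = (p - 3)*(p^4 - 13*p^3 + 59*p^2 - 107*p + 60) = (p - 3)*(p - 1)*(p^3 - 12*p^2 + 47*p - 60) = (p - 3)^2*(p - 1)*(p^2 - 9*p + 20) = (p - 4)*(p - 3)^2*(p - 1)*(p - 5)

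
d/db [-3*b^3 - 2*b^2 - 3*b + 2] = -9*b^2 - 4*b - 3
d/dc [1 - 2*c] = -2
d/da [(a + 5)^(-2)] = -2/(a + 5)^3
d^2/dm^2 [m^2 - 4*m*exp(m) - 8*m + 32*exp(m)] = -4*m*exp(m) + 24*exp(m) + 2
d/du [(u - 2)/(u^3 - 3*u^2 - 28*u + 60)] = (1 - 2*u)/(u^4 - 2*u^3 - 59*u^2 + 60*u + 900)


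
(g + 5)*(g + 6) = g^2 + 11*g + 30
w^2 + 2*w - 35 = (w - 5)*(w + 7)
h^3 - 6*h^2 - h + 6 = (h - 6)*(h - 1)*(h + 1)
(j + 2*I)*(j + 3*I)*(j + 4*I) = j^3 + 9*I*j^2 - 26*j - 24*I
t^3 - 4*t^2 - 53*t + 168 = (t - 8)*(t - 3)*(t + 7)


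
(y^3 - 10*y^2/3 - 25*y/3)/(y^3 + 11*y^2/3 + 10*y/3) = (y - 5)/(y + 2)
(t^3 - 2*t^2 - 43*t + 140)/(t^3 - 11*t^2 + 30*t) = (t^2 + 3*t - 28)/(t*(t - 6))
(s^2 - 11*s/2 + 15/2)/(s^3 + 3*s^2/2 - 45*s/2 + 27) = (2*s - 5)/(2*s^2 + 9*s - 18)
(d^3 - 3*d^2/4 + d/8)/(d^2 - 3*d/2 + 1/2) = d*(4*d - 1)/(4*(d - 1))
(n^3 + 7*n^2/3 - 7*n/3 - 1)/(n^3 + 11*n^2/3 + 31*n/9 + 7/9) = 3*(n^2 + 2*n - 3)/(3*n^2 + 10*n + 7)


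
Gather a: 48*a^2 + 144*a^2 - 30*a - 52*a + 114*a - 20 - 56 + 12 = 192*a^2 + 32*a - 64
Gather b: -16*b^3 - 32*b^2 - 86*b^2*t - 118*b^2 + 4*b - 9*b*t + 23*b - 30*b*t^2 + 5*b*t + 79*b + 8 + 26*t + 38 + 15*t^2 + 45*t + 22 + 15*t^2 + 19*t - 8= -16*b^3 + b^2*(-86*t - 150) + b*(-30*t^2 - 4*t + 106) + 30*t^2 + 90*t + 60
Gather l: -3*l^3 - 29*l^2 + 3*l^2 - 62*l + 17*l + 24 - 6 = -3*l^3 - 26*l^2 - 45*l + 18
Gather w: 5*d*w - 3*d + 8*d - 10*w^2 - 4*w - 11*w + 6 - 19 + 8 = 5*d - 10*w^2 + w*(5*d - 15) - 5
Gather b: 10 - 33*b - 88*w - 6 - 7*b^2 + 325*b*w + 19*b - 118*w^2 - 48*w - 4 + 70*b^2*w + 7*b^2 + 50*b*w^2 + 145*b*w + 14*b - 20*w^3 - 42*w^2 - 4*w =70*b^2*w + b*(50*w^2 + 470*w) - 20*w^3 - 160*w^2 - 140*w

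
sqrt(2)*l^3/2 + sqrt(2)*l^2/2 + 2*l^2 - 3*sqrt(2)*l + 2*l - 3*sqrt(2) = (l - sqrt(2))*(l + 3*sqrt(2))*(sqrt(2)*l/2 + sqrt(2)/2)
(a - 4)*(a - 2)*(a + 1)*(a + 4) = a^4 - a^3 - 18*a^2 + 16*a + 32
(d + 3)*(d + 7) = d^2 + 10*d + 21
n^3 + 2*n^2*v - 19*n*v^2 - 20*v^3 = (n - 4*v)*(n + v)*(n + 5*v)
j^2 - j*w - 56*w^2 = (j - 8*w)*(j + 7*w)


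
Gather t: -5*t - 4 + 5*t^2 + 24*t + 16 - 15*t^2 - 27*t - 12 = -10*t^2 - 8*t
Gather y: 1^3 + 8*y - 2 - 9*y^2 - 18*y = -9*y^2 - 10*y - 1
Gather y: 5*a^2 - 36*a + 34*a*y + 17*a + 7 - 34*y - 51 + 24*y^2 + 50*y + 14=5*a^2 - 19*a + 24*y^2 + y*(34*a + 16) - 30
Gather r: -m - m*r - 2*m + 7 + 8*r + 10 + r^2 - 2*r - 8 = -3*m + r^2 + r*(6 - m) + 9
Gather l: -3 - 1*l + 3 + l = 0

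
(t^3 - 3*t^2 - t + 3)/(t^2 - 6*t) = (t^3 - 3*t^2 - t + 3)/(t*(t - 6))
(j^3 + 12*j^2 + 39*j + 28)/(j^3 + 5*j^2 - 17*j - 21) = (j + 4)/(j - 3)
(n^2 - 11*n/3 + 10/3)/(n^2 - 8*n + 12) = (n - 5/3)/(n - 6)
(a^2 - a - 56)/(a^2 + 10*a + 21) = (a - 8)/(a + 3)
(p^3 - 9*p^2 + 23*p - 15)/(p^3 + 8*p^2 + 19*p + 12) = (p^3 - 9*p^2 + 23*p - 15)/(p^3 + 8*p^2 + 19*p + 12)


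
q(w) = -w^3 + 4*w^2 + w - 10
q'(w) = -3*w^2 + 8*w + 1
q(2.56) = 2.00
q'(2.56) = 1.82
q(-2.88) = 44.19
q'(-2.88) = -46.92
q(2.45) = 1.75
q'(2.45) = 2.59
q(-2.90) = 45.13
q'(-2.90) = -47.43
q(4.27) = -10.65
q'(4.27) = -19.54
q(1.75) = -1.36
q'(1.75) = 5.81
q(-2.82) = 41.42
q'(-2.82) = -45.42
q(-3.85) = 102.51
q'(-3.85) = -74.27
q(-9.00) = 1034.00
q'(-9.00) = -314.00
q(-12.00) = 2282.00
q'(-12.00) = -527.00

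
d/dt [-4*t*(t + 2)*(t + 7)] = -12*t^2 - 72*t - 56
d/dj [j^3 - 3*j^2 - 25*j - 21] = 3*j^2 - 6*j - 25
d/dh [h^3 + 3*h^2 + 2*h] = 3*h^2 + 6*h + 2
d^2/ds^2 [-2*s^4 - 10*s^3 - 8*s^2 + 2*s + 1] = -24*s^2 - 60*s - 16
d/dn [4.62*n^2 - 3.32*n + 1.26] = 9.24*n - 3.32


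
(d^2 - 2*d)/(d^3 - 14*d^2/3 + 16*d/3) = 3/(3*d - 8)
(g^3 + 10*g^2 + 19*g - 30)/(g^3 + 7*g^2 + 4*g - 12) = (g + 5)/(g + 2)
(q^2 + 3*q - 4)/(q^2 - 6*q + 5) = (q + 4)/(q - 5)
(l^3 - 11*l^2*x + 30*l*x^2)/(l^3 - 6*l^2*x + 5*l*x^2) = (-l + 6*x)/(-l + x)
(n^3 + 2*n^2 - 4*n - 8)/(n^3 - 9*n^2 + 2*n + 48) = (n^2 - 4)/(n^2 - 11*n + 24)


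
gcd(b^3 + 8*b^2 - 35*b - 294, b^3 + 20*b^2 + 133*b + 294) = b^2 + 14*b + 49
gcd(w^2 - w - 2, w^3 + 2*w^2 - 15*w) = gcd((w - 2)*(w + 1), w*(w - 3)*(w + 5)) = 1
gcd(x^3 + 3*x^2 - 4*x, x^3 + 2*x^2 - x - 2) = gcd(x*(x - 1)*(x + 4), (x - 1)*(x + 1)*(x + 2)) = x - 1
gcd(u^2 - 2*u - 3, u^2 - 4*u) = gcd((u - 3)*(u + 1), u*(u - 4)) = 1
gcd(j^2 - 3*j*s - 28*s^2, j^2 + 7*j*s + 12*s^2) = j + 4*s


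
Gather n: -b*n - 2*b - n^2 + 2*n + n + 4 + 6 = -2*b - n^2 + n*(3 - b) + 10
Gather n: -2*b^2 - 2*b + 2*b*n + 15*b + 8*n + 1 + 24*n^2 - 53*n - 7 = -2*b^2 + 13*b + 24*n^2 + n*(2*b - 45) - 6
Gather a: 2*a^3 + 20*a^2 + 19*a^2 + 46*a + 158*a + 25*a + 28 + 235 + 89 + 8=2*a^3 + 39*a^2 + 229*a + 360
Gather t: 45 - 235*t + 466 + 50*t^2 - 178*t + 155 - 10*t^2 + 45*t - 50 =40*t^2 - 368*t + 616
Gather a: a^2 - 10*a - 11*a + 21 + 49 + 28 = a^2 - 21*a + 98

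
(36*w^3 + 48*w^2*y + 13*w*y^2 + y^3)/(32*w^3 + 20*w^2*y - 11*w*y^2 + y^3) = (36*w^2 + 12*w*y + y^2)/(32*w^2 - 12*w*y + y^2)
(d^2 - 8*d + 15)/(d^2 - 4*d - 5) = (d - 3)/(d + 1)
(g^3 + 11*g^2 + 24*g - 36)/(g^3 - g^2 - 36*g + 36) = (g + 6)/(g - 6)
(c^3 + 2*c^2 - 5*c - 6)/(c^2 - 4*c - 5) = (c^2 + c - 6)/(c - 5)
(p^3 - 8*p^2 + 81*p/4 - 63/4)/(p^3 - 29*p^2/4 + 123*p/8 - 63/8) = 2*(2*p - 3)/(4*p - 3)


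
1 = 1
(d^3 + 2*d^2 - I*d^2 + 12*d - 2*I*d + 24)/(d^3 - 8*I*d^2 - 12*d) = (d^3 + d^2*(2 - I) + 2*d*(6 - I) + 24)/(d*(d^2 - 8*I*d - 12))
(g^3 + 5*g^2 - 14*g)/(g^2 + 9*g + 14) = g*(g - 2)/(g + 2)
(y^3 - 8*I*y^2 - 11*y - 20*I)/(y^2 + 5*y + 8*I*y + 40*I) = (y^3 - 8*I*y^2 - 11*y - 20*I)/(y^2 + y*(5 + 8*I) + 40*I)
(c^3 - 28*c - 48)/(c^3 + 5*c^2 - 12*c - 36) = (c^2 - 2*c - 24)/(c^2 + 3*c - 18)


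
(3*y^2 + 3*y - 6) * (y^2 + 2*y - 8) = 3*y^4 + 9*y^3 - 24*y^2 - 36*y + 48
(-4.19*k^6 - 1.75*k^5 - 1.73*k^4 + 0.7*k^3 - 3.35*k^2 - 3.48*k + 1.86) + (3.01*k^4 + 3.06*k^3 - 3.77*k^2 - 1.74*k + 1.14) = -4.19*k^6 - 1.75*k^5 + 1.28*k^4 + 3.76*k^3 - 7.12*k^2 - 5.22*k + 3.0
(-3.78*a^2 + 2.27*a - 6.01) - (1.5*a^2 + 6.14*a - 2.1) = -5.28*a^2 - 3.87*a - 3.91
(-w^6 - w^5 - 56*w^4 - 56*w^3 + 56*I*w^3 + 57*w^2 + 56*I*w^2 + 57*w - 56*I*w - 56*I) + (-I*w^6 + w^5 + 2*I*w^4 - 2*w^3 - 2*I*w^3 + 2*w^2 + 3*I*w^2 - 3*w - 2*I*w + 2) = -w^6 - I*w^6 - 56*w^4 + 2*I*w^4 - 58*w^3 + 54*I*w^3 + 59*w^2 + 59*I*w^2 + 54*w - 58*I*w + 2 - 56*I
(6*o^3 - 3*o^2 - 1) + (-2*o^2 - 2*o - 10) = 6*o^3 - 5*o^2 - 2*o - 11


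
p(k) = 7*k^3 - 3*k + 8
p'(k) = 21*k^2 - 3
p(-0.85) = 6.25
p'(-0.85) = 12.17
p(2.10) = 66.53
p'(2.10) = 89.61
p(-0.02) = 8.06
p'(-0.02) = -2.99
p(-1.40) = -7.01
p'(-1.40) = 38.16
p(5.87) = 1406.22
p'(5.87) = 720.59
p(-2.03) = -44.47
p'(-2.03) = 83.54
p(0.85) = 9.75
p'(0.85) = 12.17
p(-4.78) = -742.17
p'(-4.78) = 476.82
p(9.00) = 5084.00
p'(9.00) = 1698.00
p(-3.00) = -172.00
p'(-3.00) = 186.00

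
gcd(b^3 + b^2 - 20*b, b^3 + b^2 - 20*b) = b^3 + b^2 - 20*b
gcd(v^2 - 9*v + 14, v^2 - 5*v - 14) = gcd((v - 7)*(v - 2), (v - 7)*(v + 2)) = v - 7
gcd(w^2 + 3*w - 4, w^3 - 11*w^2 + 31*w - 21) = w - 1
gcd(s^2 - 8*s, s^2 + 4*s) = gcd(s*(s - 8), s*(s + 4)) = s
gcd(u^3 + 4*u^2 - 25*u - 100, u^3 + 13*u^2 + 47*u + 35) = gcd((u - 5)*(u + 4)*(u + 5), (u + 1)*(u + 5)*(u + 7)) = u + 5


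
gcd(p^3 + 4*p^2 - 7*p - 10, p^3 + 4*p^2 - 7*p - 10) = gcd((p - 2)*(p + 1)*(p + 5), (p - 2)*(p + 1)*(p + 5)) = p^3 + 4*p^2 - 7*p - 10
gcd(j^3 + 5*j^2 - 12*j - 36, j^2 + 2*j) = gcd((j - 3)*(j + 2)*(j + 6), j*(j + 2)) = j + 2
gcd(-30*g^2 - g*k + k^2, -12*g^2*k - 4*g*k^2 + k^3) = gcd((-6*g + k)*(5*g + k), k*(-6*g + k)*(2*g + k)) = 6*g - k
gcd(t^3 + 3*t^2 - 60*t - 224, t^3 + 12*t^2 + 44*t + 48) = t + 4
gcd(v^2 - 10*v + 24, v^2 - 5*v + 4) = v - 4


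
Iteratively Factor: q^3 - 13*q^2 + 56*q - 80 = (q - 4)*(q^2 - 9*q + 20) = (q - 4)^2*(q - 5)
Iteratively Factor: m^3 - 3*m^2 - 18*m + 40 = (m + 4)*(m^2 - 7*m + 10) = (m - 2)*(m + 4)*(m - 5)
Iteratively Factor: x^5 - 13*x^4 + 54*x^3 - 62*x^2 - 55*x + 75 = (x + 1)*(x^4 - 14*x^3 + 68*x^2 - 130*x + 75) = (x - 5)*(x + 1)*(x^3 - 9*x^2 + 23*x - 15) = (x - 5)*(x - 1)*(x + 1)*(x^2 - 8*x + 15) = (x - 5)^2*(x - 1)*(x + 1)*(x - 3)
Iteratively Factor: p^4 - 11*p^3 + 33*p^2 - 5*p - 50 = (p + 1)*(p^3 - 12*p^2 + 45*p - 50) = (p - 2)*(p + 1)*(p^2 - 10*p + 25) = (p - 5)*(p - 2)*(p + 1)*(p - 5)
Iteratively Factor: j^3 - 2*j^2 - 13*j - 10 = (j + 2)*(j^2 - 4*j - 5) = (j - 5)*(j + 2)*(j + 1)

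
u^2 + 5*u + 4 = (u + 1)*(u + 4)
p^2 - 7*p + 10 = (p - 5)*(p - 2)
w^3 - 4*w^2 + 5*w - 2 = (w - 2)*(w - 1)^2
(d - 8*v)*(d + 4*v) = d^2 - 4*d*v - 32*v^2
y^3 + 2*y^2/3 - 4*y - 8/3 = (y - 2)*(y + 2/3)*(y + 2)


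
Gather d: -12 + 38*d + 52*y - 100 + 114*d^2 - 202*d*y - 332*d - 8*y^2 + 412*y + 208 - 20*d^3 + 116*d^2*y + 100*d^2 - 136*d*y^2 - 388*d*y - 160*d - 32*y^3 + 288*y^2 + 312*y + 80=-20*d^3 + d^2*(116*y + 214) + d*(-136*y^2 - 590*y - 454) - 32*y^3 + 280*y^2 + 776*y + 176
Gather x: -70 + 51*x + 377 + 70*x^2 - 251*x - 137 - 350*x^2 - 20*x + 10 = -280*x^2 - 220*x + 180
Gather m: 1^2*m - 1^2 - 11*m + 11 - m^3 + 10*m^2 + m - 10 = -m^3 + 10*m^2 - 9*m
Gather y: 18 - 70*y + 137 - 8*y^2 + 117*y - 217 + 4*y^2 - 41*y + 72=-4*y^2 + 6*y + 10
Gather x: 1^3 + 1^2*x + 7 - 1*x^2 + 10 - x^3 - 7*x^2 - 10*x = -x^3 - 8*x^2 - 9*x + 18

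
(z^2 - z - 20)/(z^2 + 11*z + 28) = (z - 5)/(z + 7)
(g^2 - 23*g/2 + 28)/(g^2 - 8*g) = (g - 7/2)/g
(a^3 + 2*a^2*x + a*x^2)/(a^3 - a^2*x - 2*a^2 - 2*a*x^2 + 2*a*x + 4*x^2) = a*(-a - x)/(-a^2 + 2*a*x + 2*a - 4*x)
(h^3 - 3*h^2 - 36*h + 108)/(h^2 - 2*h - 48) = (h^2 - 9*h + 18)/(h - 8)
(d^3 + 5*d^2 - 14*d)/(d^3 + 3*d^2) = (d^2 + 5*d - 14)/(d*(d + 3))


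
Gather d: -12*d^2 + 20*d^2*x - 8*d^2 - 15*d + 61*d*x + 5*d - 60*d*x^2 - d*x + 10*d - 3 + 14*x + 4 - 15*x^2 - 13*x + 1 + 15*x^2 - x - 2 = d^2*(20*x - 20) + d*(-60*x^2 + 60*x)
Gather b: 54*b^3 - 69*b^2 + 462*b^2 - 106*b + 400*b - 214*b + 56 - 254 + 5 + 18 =54*b^3 + 393*b^2 + 80*b - 175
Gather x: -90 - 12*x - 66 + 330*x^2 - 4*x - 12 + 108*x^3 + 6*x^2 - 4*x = 108*x^3 + 336*x^2 - 20*x - 168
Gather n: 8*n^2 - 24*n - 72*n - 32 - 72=8*n^2 - 96*n - 104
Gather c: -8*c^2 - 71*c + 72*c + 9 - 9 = -8*c^2 + c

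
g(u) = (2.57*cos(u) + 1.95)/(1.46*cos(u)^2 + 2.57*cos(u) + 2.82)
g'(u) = (2.92*sin(u)*cos(u) + 2.57*sin(u))*(2.57*cos(u) + 1.95)/(1.46*cos(u)^2 + 2.57*cos(u) + 2.82)^2 - 2.57*sin(u)/(1.46*cos(u)^2 + 2.57*cos(u) + 2.82) = (3.7522*cos(u)^2 + 5.694*cos(u) - 2.2359)*sin(u)/(2.1316*cos(u)^4 + 7.5044*cos(u)^3 + 14.8393*cos(u)^2 + 14.4948*cos(u) + 7.9524)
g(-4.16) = 0.32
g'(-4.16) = -1.02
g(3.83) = -0.02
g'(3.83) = 0.96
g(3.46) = -0.29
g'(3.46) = 0.46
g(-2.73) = -0.24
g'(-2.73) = 0.60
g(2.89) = -0.32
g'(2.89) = -0.36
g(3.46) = -0.29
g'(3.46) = 0.46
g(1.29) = 0.73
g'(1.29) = -0.03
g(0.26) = 0.66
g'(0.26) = 0.04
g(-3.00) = -0.35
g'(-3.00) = 0.20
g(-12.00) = 0.68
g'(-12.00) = 0.08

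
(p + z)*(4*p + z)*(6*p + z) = 24*p^3 + 34*p^2*z + 11*p*z^2 + z^3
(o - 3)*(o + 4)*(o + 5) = o^3 + 6*o^2 - 7*o - 60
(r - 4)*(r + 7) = r^2 + 3*r - 28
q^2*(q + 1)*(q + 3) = q^4 + 4*q^3 + 3*q^2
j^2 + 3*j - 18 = (j - 3)*(j + 6)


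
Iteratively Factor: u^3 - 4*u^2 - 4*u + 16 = (u - 4)*(u^2 - 4) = (u - 4)*(u + 2)*(u - 2)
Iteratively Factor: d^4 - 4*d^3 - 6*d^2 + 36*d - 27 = (d - 3)*(d^3 - d^2 - 9*d + 9) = (d - 3)*(d - 1)*(d^2 - 9) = (d - 3)^2*(d - 1)*(d + 3)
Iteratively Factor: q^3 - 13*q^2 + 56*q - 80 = (q - 5)*(q^2 - 8*q + 16) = (q - 5)*(q - 4)*(q - 4)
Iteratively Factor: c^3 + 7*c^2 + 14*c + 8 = (c + 1)*(c^2 + 6*c + 8) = (c + 1)*(c + 4)*(c + 2)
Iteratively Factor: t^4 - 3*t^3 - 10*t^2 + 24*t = (t - 4)*(t^3 + t^2 - 6*t) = (t - 4)*(t - 2)*(t^2 + 3*t) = (t - 4)*(t - 2)*(t + 3)*(t)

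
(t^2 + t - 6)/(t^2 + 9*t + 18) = (t - 2)/(t + 6)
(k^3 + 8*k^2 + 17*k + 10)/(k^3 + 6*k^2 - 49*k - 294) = (k^3 + 8*k^2 + 17*k + 10)/(k^3 + 6*k^2 - 49*k - 294)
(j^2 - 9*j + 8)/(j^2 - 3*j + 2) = (j - 8)/(j - 2)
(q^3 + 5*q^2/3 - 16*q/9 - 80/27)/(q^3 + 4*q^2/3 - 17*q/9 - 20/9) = (q + 4/3)/(q + 1)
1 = 1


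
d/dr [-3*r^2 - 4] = -6*r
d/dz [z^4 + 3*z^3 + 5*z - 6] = 4*z^3 + 9*z^2 + 5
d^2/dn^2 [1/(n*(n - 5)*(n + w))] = 2*(n^2*(n - 5)^2 + n^2*(n - 5)*(n + w) + n^2*(n + w)^2 + n*(n - 5)^2*(n + w) + n*(n - 5)*(n + w)^2 + (n - 5)^2*(n + w)^2)/(n^3*(n - 5)^3*(n + w)^3)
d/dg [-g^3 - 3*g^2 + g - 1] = -3*g^2 - 6*g + 1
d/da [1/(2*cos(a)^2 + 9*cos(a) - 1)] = (4*cos(a) + 9)*sin(a)/(9*cos(a) + cos(2*a))^2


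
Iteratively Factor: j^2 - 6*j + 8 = (j - 4)*(j - 2)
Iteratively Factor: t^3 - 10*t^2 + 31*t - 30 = (t - 3)*(t^2 - 7*t + 10) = (t - 3)*(t - 2)*(t - 5)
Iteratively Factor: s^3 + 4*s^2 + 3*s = (s + 1)*(s^2 + 3*s) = s*(s + 1)*(s + 3)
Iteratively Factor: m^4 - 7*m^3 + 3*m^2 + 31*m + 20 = (m - 5)*(m^3 - 2*m^2 - 7*m - 4) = (m - 5)*(m + 1)*(m^2 - 3*m - 4) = (m - 5)*(m - 4)*(m + 1)*(m + 1)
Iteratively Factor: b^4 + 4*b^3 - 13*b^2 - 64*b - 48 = (b + 1)*(b^3 + 3*b^2 - 16*b - 48) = (b - 4)*(b + 1)*(b^2 + 7*b + 12) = (b - 4)*(b + 1)*(b + 4)*(b + 3)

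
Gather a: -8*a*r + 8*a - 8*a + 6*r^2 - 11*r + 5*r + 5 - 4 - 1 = -8*a*r + 6*r^2 - 6*r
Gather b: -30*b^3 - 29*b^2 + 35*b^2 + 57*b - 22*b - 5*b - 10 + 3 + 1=-30*b^3 + 6*b^2 + 30*b - 6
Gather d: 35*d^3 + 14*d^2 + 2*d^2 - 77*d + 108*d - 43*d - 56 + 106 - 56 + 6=35*d^3 + 16*d^2 - 12*d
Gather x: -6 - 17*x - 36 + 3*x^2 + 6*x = 3*x^2 - 11*x - 42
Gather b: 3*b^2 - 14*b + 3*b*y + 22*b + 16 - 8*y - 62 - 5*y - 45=3*b^2 + b*(3*y + 8) - 13*y - 91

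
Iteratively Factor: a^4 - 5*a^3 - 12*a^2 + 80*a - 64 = (a + 4)*(a^3 - 9*a^2 + 24*a - 16) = (a - 1)*(a + 4)*(a^2 - 8*a + 16) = (a - 4)*(a - 1)*(a + 4)*(a - 4)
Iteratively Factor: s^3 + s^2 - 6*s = (s)*(s^2 + s - 6) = s*(s + 3)*(s - 2)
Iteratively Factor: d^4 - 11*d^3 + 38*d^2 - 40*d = (d - 4)*(d^3 - 7*d^2 + 10*d) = d*(d - 4)*(d^2 - 7*d + 10) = d*(d - 5)*(d - 4)*(d - 2)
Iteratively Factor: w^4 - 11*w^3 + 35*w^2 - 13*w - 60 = (w - 3)*(w^3 - 8*w^2 + 11*w + 20) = (w - 5)*(w - 3)*(w^2 - 3*w - 4) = (w - 5)*(w - 3)*(w + 1)*(w - 4)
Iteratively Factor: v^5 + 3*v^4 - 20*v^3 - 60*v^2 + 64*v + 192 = (v - 2)*(v^4 + 5*v^3 - 10*v^2 - 80*v - 96) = (v - 2)*(v + 4)*(v^3 + v^2 - 14*v - 24) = (v - 2)*(v + 2)*(v + 4)*(v^2 - v - 12) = (v - 4)*(v - 2)*(v + 2)*(v + 4)*(v + 3)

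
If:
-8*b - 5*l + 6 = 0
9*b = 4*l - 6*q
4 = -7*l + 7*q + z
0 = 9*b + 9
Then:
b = -1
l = 14/5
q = 101/30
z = 1/30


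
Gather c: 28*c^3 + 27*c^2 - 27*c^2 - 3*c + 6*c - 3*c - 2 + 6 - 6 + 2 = 28*c^3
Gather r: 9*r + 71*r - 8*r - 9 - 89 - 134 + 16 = 72*r - 216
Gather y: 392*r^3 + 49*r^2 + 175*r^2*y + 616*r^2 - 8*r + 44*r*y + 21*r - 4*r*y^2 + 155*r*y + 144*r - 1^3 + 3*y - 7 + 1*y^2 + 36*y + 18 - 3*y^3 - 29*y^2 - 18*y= 392*r^3 + 665*r^2 + 157*r - 3*y^3 + y^2*(-4*r - 28) + y*(175*r^2 + 199*r + 21) + 10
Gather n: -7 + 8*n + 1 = 8*n - 6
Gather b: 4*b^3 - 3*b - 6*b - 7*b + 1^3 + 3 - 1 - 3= 4*b^3 - 16*b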